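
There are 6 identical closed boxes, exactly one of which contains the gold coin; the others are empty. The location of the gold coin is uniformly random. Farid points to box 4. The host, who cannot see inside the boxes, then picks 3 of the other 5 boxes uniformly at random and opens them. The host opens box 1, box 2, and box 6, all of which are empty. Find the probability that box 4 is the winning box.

1/3

Condition on the true location of the gold coin.
If it is in any of boxes 1, 2, and 6 (prior 1/6 each): that box was opened and seen not to hold the prize — ruled out; weight (1/6)·0 = 0 each.
If it is in any of boxes 3, 4, and 5 (prior 1/6 each): the host picks exactly this set with probability 1/10 regardless, and none is the prize; weight (1/6)·(1/10) = 1/60 each.
The weights sum to 1/20.
So P(the gold coin in box 4 | the host opened box 1, box 2, and box 6) = (1/60) / (1/20) = 1/3.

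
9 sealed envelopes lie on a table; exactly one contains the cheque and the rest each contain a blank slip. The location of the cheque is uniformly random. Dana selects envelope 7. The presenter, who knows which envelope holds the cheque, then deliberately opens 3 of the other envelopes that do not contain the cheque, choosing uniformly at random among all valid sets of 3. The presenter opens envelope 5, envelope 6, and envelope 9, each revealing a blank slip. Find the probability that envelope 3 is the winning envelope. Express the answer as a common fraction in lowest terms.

8/45

Consider each possible location of the cheque in turn.
If it is in any of envelopes 1, 2, 3, 4, and 8 (prior 1/9 each): the presenter has 35 equally likely choices, so probability 1/35; weight (1/9)·(1/35) = 1/315 each.
If it is in any of envelopes 5, 6, and 9 (prior 1/9 each): that envelope was opened and seen not to hold the prize — ruled out; weight (1/9)·0 = 0 each.
If it is in envelope 7 (prior 1/9): the presenter has 56 equally likely choices, so probability 1/56; weight (1/9)·(1/56) = 1/504.
The weights sum to 1/56.
So P(the cheque in envelope 3 | the presenter opened envelope 5, envelope 6, and envelope 9) = (1/315) / (1/56) = 8/45.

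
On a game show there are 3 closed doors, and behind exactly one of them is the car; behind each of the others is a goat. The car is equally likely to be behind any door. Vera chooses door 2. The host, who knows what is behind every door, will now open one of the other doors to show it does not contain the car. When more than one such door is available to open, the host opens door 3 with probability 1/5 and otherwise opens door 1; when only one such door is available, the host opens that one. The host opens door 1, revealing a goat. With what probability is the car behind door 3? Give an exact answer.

Condition on the true location of the car.
If it is behind door 1 (prior 1/3): the host opened door 1, so this case is ruled out; weight (1/3)·0 = 0.
If it is behind door 2 (prior 1/3): door 3 is available but not opened, probability 4/5; weight (1/3)·(4/5) = 4/15.
If it is behind door 3 (prior 1/3): only door 1 is available, probability 1; weight (1/3)·1 = 1/3.
The weights sum to 3/5.
So P(the car behind door 3 | the host opened door 1) = (1/3) / (3/5) = 5/9.

5/9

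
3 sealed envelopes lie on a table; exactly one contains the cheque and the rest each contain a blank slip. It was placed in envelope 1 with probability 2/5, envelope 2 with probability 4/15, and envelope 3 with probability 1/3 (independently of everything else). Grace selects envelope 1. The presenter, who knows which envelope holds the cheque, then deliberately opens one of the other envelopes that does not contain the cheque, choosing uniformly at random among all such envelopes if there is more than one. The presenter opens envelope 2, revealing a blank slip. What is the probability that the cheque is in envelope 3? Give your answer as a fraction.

Apply Bayes' rule, conditioning on where the cheque actually is.
If it is in envelope 1 (prior 2/5): the presenter has 2 equally likely choices, so probability 1/2; weight (2/5)·(1/2) = 1/5.
If it is in envelope 2 (prior 4/15): the presenter opened envelope 2, so this case is ruled out; weight (4/15)·0 = 0.
If it is in envelope 3 (prior 1/3): the presenter has no choice, probability 1; weight (1/3)·1 = 1/3.
The weights sum to 8/15.
So P(the cheque in envelope 3 | the presenter opened envelope 2) = (1/3) / (8/15) = 5/8.

5/8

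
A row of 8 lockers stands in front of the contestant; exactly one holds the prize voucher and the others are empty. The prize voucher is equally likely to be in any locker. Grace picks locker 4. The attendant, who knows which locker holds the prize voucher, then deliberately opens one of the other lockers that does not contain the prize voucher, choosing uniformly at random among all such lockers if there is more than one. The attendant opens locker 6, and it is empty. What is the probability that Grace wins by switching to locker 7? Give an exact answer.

7/48

Condition on the true location of the prize voucher.
If it is in any of lockers 1, 2, 3, 5, 7, and 8 (prior 1/8 each): the attendant has 6 equally likely choices, so probability 1/6; weight (1/8)·(1/6) = 1/48 each.
If it is in locker 4 (prior 1/8): the attendant has 7 equally likely choices, so probability 1/7; weight (1/8)·(1/7) = 1/56.
If it is in locker 6 (prior 1/8): the attendant opened locker 6, so this case is ruled out; weight (1/8)·0 = 0.
The weights sum to 1/7.
So P(the prize voucher in locker 7 | the attendant opened locker 6) = (1/48) / (1/7) = 7/48.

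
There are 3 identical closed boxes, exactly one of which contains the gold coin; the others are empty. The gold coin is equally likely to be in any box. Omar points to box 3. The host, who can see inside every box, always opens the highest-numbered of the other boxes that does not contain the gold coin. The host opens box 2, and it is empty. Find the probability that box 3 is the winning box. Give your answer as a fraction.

Apply Bayes' rule, conditioning on where the gold coin actually is.
If it is in either of boxes 1 and 3 (prior 1/3 each): box 2 is the highest-numbered option available, probability 1; weight (1/3)·1 = 1/3 each.
If it is in box 2 (prior 1/3): the host opened box 2, so this case is ruled out; weight (1/3)·0 = 0.
The weights sum to 2/3.
So P(the gold coin in box 3 | the host opened box 2) = (1/3) / (2/3) = 1/2.

1/2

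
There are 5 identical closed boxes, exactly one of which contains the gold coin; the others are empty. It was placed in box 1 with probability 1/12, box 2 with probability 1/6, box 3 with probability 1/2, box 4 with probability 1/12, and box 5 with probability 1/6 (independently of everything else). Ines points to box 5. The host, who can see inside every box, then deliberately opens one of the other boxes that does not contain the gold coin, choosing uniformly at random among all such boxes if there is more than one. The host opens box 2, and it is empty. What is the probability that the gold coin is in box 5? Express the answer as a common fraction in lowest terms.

3/19

Condition on the true location of the gold coin.
If it is in either of boxes 1 and 4 (prior 1/12 each): the host has 3 equally likely choices, so probability 1/3; weight (1/12)·(1/3) = 1/36 each.
If it is in box 2 (prior 1/6): the host opened box 2, so this case is ruled out; weight (1/6)·0 = 0.
If it is in box 3 (prior 1/2): the host has 3 equally likely choices, so probability 1/3; weight (1/2)·(1/3) = 1/6.
If it is in box 5 (prior 1/6): the host has 4 equally likely choices, so probability 1/4; weight (1/6)·(1/4) = 1/24.
The weights sum to 19/72.
So P(the gold coin in box 5 | the host opened box 2) = (1/24) / (19/72) = 3/19.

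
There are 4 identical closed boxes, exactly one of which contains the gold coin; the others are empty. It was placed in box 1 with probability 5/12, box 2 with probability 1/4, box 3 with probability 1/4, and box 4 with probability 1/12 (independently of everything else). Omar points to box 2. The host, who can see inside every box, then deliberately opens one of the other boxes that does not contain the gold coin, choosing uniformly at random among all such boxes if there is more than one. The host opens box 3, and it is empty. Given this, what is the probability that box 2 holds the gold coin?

1/4

Apply Bayes' rule, conditioning on where the gold coin actually is.
If it is in box 1 (prior 5/12): the host has 2 equally likely choices, so probability 1/2; weight (5/12)·(1/2) = 5/24.
If it is in box 2 (prior 1/4): the host has 3 equally likely choices, so probability 1/3; weight (1/4)·(1/3) = 1/12.
If it is in box 3 (prior 1/4): the host opened box 3, so this case is ruled out; weight (1/4)·0 = 0.
If it is in box 4 (prior 1/12): the host has 2 equally likely choices, so probability 1/2; weight (1/12)·(1/2) = 1/24.
The weights sum to 1/3.
So P(the gold coin in box 2 | the host opened box 3) = (1/12) / (1/3) = 1/4.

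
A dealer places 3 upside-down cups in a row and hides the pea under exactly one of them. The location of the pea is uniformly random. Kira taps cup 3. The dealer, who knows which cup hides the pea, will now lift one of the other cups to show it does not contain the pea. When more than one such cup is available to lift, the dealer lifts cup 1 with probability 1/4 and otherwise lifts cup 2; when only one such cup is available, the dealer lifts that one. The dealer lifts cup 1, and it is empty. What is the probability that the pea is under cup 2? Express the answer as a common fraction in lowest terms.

Consider each possible location of the pea in turn.
If it is under cup 1 (prior 1/3): the dealer opened cup 1, so this case is ruled out; weight (1/3)·0 = 0.
If it is under cup 2 (prior 1/3): only cup 1 is available, probability 1; weight (1/3)·1 = 1/3.
If it is under cup 3 (prior 1/3): cup 1 is available, opened with probability 1/4; weight (1/3)·(1/4) = 1/12.
The weights sum to 5/12.
So P(the pea under cup 2 | the dealer opened cup 1) = (1/3) / (5/12) = 4/5.

4/5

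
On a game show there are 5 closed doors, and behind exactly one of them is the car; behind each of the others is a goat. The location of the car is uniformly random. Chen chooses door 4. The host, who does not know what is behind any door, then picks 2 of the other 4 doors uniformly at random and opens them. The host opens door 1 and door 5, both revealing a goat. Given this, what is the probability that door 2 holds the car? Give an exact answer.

Apply Bayes' rule, conditioning on where the car actually is.
If it is behind either of doors 1 and 5 (prior 1/5 each): that door was opened and seen not to hold the prize — ruled out; weight (1/5)·0 = 0 each.
If it is behind any of doors 2, 3, and 4 (prior 1/5 each): the host picks exactly this set with probability 1/6 regardless, and none is the prize; weight (1/5)·(1/6) = 1/30 each.
The weights sum to 1/10.
So P(the car behind door 2 | the host opened door 1 and door 5) = (1/30) / (1/10) = 1/3.

1/3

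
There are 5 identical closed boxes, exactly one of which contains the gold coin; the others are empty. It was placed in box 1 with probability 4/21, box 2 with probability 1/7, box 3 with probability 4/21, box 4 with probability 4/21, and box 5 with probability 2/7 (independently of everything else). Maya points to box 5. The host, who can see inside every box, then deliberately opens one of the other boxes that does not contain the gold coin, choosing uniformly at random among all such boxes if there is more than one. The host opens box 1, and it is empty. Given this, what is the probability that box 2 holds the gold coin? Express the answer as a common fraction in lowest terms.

6/31

Consider each possible location of the gold coin in turn.
If it is in box 1 (prior 4/21): the host opened box 1, so this case is ruled out; weight (4/21)·0 = 0.
If it is in box 2 (prior 1/7): the host has 3 equally likely choices, so probability 1/3; weight (1/7)·(1/3) = 1/21.
If it is in either of boxes 3 and 4 (prior 4/21 each): the host has 3 equally likely choices, so probability 1/3; weight (4/21)·(1/3) = 4/63 each.
If it is in box 5 (prior 2/7): the host has 4 equally likely choices, so probability 1/4; weight (2/7)·(1/4) = 1/14.
The weights sum to 31/126.
So P(the gold coin in box 2 | the host opened box 1) = (1/21) / (31/126) = 6/31.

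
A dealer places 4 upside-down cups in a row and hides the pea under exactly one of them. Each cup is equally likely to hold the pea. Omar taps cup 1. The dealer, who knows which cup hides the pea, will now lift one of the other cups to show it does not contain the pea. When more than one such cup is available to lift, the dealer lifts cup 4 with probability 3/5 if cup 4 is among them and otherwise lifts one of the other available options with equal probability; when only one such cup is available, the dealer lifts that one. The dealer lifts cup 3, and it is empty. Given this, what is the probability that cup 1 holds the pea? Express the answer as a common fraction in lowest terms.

Consider each possible location of the pea in turn.
If it is under cup 1 (prior 1/4): cup 4 is available but not opened; cup 3 gets probability (1 − 3/5)/2 = 1/5; weight (1/4)·(1/5) = 1/20.
If it is under cup 2 (prior 1/4): cup 4 is available but not opened, probability 2/5; weight (1/4)·(2/5) = 1/10.
If it is under cup 3 (prior 1/4): the dealer opened cup 3, so this case is ruled out; weight (1/4)·0 = 0.
If it is under cup 4 (prior 1/4): cup 4 holds the prize so is unavailable; the dealer chooses uniformly among the 2 others, probability 1/2; weight (1/4)·(1/2) = 1/8.
The weights sum to 11/40.
So P(the pea under cup 1 | the dealer opened cup 3) = (1/20) / (11/40) = 2/11.

2/11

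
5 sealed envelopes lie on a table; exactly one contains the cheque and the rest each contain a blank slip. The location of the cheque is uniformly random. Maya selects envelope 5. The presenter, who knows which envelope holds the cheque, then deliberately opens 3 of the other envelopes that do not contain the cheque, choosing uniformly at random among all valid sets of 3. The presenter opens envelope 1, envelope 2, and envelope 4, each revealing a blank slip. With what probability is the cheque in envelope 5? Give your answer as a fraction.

1/5

Condition on the true location of the cheque.
If it is in any of envelopes 1, 2, and 4 (prior 1/5 each): that envelope was opened and seen not to hold the prize — ruled out; weight (1/5)·0 = 0 each.
If it is in envelope 3 (prior 1/5): the presenter has no choice, probability 1; weight (1/5)·1 = 1/5.
If it is in envelope 5 (prior 1/5): the presenter has 4 equally likely choices, so probability 1/4; weight (1/5)·(1/4) = 1/20.
The weights sum to 1/4.
So P(the cheque in envelope 5 | the presenter opened envelope 1, envelope 2, and envelope 4) = (1/20) / (1/4) = 1/5.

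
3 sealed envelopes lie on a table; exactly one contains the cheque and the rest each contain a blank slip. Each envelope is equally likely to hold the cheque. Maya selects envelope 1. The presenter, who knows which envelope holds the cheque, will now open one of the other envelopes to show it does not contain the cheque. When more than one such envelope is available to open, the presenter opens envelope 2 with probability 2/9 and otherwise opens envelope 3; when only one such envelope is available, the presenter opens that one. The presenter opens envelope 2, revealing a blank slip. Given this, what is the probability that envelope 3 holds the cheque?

Condition on the true location of the cheque.
If it is in envelope 1 (prior 1/3): envelope 2 is available, opened with probability 2/9; weight (1/3)·(2/9) = 2/27.
If it is in envelope 2 (prior 1/3): the presenter opened envelope 2, so this case is ruled out; weight (1/3)·0 = 0.
If it is in envelope 3 (prior 1/3): only envelope 2 is available, probability 1; weight (1/3)·1 = 1/3.
The weights sum to 11/27.
So P(the cheque in envelope 3 | the presenter opened envelope 2) = (1/3) / (11/27) = 9/11.

9/11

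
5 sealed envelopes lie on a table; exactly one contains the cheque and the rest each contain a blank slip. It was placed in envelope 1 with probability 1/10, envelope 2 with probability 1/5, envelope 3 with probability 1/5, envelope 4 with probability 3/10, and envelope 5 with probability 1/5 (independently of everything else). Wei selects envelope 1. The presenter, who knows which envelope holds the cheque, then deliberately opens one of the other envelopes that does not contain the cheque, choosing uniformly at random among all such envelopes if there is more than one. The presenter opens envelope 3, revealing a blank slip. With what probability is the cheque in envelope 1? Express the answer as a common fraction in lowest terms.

Apply Bayes' rule, conditioning on where the cheque actually is.
If it is in envelope 1 (prior 1/10): the presenter has 4 equally likely choices, so probability 1/4; weight (1/10)·(1/4) = 1/40.
If it is in either of envelopes 2 and 5 (prior 1/5 each): the presenter has 3 equally likely choices, so probability 1/3; weight (1/5)·(1/3) = 1/15 each.
If it is in envelope 3 (prior 1/5): the presenter opened envelope 3, so this case is ruled out; weight (1/5)·0 = 0.
If it is in envelope 4 (prior 3/10): the presenter has 3 equally likely choices, so probability 1/3; weight (3/10)·(1/3) = 1/10.
The weights sum to 31/120.
So P(the cheque in envelope 1 | the presenter opened envelope 3) = (1/40) / (31/120) = 3/31.

3/31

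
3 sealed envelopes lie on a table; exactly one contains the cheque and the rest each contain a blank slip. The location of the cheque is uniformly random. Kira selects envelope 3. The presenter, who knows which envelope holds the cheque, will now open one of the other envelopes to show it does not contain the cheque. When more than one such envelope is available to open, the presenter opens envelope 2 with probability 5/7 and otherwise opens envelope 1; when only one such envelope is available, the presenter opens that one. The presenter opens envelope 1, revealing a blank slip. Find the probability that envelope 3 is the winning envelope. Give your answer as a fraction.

Apply Bayes' rule, conditioning on where the cheque actually is.
If it is in envelope 1 (prior 1/3): the presenter opened envelope 1, so this case is ruled out; weight (1/3)·0 = 0.
If it is in envelope 2 (prior 1/3): only envelope 1 is available, probability 1; weight (1/3)·1 = 1/3.
If it is in envelope 3 (prior 1/3): envelope 2 is available but not opened, probability 2/7; weight (1/3)·(2/7) = 2/21.
The weights sum to 3/7.
So P(the cheque in envelope 3 | the presenter opened envelope 1) = (2/21) / (3/7) = 2/9.

2/9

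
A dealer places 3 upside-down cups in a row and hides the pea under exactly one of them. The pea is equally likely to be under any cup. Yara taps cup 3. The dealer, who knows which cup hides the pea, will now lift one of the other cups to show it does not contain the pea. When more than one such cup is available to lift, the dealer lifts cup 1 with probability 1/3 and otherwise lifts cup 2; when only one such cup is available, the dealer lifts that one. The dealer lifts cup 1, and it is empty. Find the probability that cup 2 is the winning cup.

3/4

Consider each possible location of the pea in turn.
If it is under cup 1 (prior 1/3): the dealer opened cup 1, so this case is ruled out; weight (1/3)·0 = 0.
If it is under cup 2 (prior 1/3): only cup 1 is available, probability 1; weight (1/3)·1 = 1/3.
If it is under cup 3 (prior 1/3): cup 1 is available, opened with probability 1/3; weight (1/3)·(1/3) = 1/9.
The weights sum to 4/9.
So P(the pea under cup 2 | the dealer opened cup 1) = (1/3) / (4/9) = 3/4.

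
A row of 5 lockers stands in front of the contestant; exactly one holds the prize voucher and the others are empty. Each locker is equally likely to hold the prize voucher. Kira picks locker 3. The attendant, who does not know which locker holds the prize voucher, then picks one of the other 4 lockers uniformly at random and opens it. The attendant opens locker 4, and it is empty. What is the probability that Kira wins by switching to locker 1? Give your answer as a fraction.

1/4

Because the attendant chose which locker to open without knowing where the prize voucher is, the choice is independent of the prize location. Learning that locker 4 does not hold the prize voucher simply rules out that one location and leaves the remaining 4 lockers still equally likely by symmetry.
So P(the prize voucher in locker 1) = 1/4.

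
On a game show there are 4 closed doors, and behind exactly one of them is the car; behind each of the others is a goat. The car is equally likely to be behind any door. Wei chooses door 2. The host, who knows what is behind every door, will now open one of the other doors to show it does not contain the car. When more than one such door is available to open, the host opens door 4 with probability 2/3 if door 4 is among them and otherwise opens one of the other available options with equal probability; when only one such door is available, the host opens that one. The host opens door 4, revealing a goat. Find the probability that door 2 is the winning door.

1/3

Consider each possible location of the car in turn.
If it is behind any of doors 1, 2, and 3 (prior 1/4 each): door 4 is available, opened with probability 2/3; weight (1/4)·(2/3) = 1/6 each.
If it is behind door 4 (prior 1/4): the host opened door 4, so this case is ruled out; weight (1/4)·0 = 0.
The weights sum to 1/2.
So P(the car behind door 2 | the host opened door 4) = (1/6) / (1/2) = 1/3.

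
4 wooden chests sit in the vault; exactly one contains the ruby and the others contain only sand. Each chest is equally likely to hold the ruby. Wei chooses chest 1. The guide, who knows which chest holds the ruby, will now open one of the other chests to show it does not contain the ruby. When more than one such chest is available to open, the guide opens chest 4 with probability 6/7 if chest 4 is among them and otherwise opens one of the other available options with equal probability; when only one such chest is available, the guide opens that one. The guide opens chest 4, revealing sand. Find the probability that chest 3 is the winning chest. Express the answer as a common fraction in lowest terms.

1/3

Condition on the true location of the ruby.
If it is in any of chests 1, 2, and 3 (prior 1/4 each): chest 4 is available, opened with probability 6/7; weight (1/4)·(6/7) = 3/14 each.
If it is in chest 4 (prior 1/4): the guide opened chest 4, so this case is ruled out; weight (1/4)·0 = 0.
The weights sum to 9/14.
So P(the ruby in chest 3 | the guide opened chest 4) = (3/14) / (9/14) = 1/3.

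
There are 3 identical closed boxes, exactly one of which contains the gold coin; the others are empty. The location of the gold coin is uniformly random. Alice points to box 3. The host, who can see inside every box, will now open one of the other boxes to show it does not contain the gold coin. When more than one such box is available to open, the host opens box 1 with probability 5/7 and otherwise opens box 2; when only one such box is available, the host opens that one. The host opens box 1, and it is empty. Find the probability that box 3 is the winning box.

5/12

Apply Bayes' rule, conditioning on where the gold coin actually is.
If it is in box 1 (prior 1/3): the host opened box 1, so this case is ruled out; weight (1/3)·0 = 0.
If it is in box 2 (prior 1/3): only box 1 is available, probability 1; weight (1/3)·1 = 1/3.
If it is in box 3 (prior 1/3): box 1 is available, opened with probability 5/7; weight (1/3)·(5/7) = 5/21.
The weights sum to 4/7.
So P(the gold coin in box 3 | the host opened box 1) = (5/21) / (4/7) = 5/12.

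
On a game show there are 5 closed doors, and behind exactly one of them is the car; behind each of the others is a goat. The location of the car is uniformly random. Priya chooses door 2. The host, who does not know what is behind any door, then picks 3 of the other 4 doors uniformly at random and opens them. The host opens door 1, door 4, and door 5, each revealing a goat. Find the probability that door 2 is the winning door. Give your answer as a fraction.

1/2

Because the host chose which doors to open without knowing where the car is, the choice is independent of the prize location. Learning that none of the 3 opened doors holds the car simply rules out those 3 locations and leaves the remaining 2 doors still equally likely by symmetry.
So P(the car behind door 2) = 1/2.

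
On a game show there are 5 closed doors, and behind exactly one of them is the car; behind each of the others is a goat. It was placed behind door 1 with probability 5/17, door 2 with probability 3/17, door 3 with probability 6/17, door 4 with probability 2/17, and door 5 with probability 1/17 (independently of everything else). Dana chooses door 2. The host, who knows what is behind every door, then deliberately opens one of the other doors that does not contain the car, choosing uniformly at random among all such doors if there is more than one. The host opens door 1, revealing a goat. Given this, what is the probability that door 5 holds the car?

4/45

Apply Bayes' rule, conditioning on where the car actually is.
If it is behind door 1 (prior 5/17): the host opened door 1, so this case is ruled out; weight (5/17)·0 = 0.
If it is behind door 2 (prior 3/17): the host has 4 equally likely choices, so probability 1/4; weight (3/17)·(1/4) = 3/68.
If it is behind door 3 (prior 6/17): the host has 3 equally likely choices, so probability 1/3; weight (6/17)·(1/3) = 2/17.
If it is behind door 4 (prior 2/17): the host has 3 equally likely choices, so probability 1/3; weight (2/17)·(1/3) = 2/51.
If it is behind door 5 (prior 1/17): the host has 3 equally likely choices, so probability 1/3; weight (1/17)·(1/3) = 1/51.
The weights sum to 15/68.
So P(the car behind door 5 | the host opened door 1) = (1/51) / (15/68) = 4/45.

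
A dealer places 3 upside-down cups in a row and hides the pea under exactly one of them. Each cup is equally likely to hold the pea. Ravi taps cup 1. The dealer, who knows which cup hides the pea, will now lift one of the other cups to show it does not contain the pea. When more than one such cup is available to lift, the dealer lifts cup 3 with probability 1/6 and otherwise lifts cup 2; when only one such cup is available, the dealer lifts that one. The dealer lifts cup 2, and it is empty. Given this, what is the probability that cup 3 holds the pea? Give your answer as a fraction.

Condition on the true location of the pea.
If it is under cup 1 (prior 1/3): cup 3 is available but not opened, probability 5/6; weight (1/3)·(5/6) = 5/18.
If it is under cup 2 (prior 1/3): the dealer opened cup 2, so this case is ruled out; weight (1/3)·0 = 0.
If it is under cup 3 (prior 1/3): only cup 2 is available, probability 1; weight (1/3)·1 = 1/3.
The weights sum to 11/18.
So P(the pea under cup 3 | the dealer opened cup 2) = (1/3) / (11/18) = 6/11.

6/11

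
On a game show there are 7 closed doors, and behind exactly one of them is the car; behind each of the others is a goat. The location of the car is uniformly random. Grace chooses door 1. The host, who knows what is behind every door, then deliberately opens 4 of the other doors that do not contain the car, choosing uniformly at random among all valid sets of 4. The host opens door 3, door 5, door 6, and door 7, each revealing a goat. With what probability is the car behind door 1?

1/7

Condition on the true location of the car.
If it is behind door 1 (prior 1/7): the host has 15 equally likely choices, so probability 1/15; weight (1/7)·(1/15) = 1/105.
If it is behind either of doors 2 and 4 (prior 1/7 each): the host has 5 equally likely choices, so probability 1/5; weight (1/7)·(1/5) = 1/35 each.
If it is behind any of doors 3, 5, 6, and 7 (prior 1/7 each): that door was opened and seen not to hold the prize — ruled out; weight (1/7)·0 = 0 each.
The weights sum to 1/15.
So P(the car behind door 1 | the host opened door 3, door 5, door 6, and door 7) = (1/105) / (1/15) = 1/7.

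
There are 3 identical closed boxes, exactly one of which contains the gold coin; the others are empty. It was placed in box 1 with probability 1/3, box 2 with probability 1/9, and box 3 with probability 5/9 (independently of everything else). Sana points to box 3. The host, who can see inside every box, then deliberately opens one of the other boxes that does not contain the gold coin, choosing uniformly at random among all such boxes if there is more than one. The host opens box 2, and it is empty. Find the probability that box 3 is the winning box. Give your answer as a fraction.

5/11

Consider each possible location of the gold coin in turn.
If it is in box 1 (prior 1/3): the host has no choice, probability 1; weight (1/3)·1 = 1/3.
If it is in box 2 (prior 1/9): the host opened box 2, so this case is ruled out; weight (1/9)·0 = 0.
If it is in box 3 (prior 5/9): the host has 2 equally likely choices, so probability 1/2; weight (5/9)·(1/2) = 5/18.
The weights sum to 11/18.
So P(the gold coin in box 3 | the host opened box 2) = (5/18) / (11/18) = 5/11.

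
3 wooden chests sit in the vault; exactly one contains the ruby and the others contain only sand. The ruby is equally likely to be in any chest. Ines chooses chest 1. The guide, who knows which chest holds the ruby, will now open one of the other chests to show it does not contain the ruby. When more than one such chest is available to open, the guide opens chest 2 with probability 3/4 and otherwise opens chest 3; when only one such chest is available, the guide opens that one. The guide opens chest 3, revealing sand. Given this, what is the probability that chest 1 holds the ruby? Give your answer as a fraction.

Consider each possible location of the ruby in turn.
If it is in chest 1 (prior 1/3): chest 2 is available but not opened, probability 1/4; weight (1/3)·(1/4) = 1/12.
If it is in chest 2 (prior 1/3): only chest 3 is available, probability 1; weight (1/3)·1 = 1/3.
If it is in chest 3 (prior 1/3): the guide opened chest 3, so this case is ruled out; weight (1/3)·0 = 0.
The weights sum to 5/12.
So P(the ruby in chest 1 | the guide opened chest 3) = (1/12) / (5/12) = 1/5.

1/5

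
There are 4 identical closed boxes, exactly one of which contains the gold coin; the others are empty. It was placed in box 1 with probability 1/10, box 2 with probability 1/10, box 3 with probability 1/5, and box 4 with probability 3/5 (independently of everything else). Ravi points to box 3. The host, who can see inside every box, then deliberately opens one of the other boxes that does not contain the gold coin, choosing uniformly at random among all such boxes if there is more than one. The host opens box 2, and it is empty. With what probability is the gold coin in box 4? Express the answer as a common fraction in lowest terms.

Apply Bayes' rule, conditioning on where the gold coin actually is.
If it is in box 1 (prior 1/10): the host has 2 equally likely choices, so probability 1/2; weight (1/10)·(1/2) = 1/20.
If it is in box 2 (prior 1/10): the host opened box 2, so this case is ruled out; weight (1/10)·0 = 0.
If it is in box 3 (prior 1/5): the host has 3 equally likely choices, so probability 1/3; weight (1/5)·(1/3) = 1/15.
If it is in box 4 (prior 3/5): the host has 2 equally likely choices, so probability 1/2; weight (3/5)·(1/2) = 3/10.
The weights sum to 5/12.
So P(the gold coin in box 4 | the host opened box 2) = (3/10) / (5/12) = 18/25.

18/25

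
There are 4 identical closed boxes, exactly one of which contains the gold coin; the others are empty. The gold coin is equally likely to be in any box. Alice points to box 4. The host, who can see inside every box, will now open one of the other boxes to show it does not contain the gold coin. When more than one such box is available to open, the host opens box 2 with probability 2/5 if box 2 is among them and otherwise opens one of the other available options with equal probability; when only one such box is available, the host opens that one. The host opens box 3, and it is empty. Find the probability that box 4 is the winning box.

3/14

Consider each possible location of the gold coin in turn.
If it is in box 1 (prior 1/4): box 2 is available but not opened, probability 3/5; weight (1/4)·(3/5) = 3/20.
If it is in box 2 (prior 1/4): box 2 holds the prize so is unavailable; the host chooses uniformly among the 2 others, probability 1/2; weight (1/4)·(1/2) = 1/8.
If it is in box 3 (prior 1/4): the host opened box 3, so this case is ruled out; weight (1/4)·0 = 0.
If it is in box 4 (prior 1/4): box 2 is available but not opened; box 3 gets probability (1 − 2/5)/2 = 3/10; weight (1/4)·(3/10) = 3/40.
The weights sum to 7/20.
So P(the gold coin in box 4 | the host opened box 3) = (3/40) / (7/20) = 3/14.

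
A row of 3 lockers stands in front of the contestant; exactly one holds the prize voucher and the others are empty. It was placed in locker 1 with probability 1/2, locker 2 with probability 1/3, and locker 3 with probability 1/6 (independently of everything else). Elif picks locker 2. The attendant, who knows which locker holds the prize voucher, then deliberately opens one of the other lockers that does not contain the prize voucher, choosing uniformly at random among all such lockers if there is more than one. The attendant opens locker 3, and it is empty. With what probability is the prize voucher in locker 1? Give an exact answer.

Apply Bayes' rule, conditioning on where the prize voucher actually is.
If it is in locker 1 (prior 1/2): the attendant has no choice, probability 1; weight (1/2)·1 = 1/2.
If it is in locker 2 (prior 1/3): the attendant has 2 equally likely choices, so probability 1/2; weight (1/3)·(1/2) = 1/6.
If it is in locker 3 (prior 1/6): the attendant opened locker 3, so this case is ruled out; weight (1/6)·0 = 0.
The weights sum to 2/3.
So P(the prize voucher in locker 1 | the attendant opened locker 3) = (1/2) / (2/3) = 3/4.

3/4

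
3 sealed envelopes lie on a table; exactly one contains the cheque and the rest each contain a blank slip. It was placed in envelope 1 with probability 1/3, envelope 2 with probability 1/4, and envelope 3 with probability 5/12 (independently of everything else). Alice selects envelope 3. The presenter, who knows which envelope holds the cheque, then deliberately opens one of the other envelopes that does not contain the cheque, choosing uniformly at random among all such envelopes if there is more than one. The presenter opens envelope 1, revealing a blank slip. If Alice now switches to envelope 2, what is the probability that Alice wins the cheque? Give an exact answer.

6/11

Apply Bayes' rule, conditioning on where the cheque actually is.
If it is in envelope 1 (prior 1/3): the presenter opened envelope 1, so this case is ruled out; weight (1/3)·0 = 0.
If it is in envelope 2 (prior 1/4): the presenter has no choice, probability 1; weight (1/4)·1 = 1/4.
If it is in envelope 3 (prior 5/12): the presenter has 2 equally likely choices, so probability 1/2; weight (5/12)·(1/2) = 5/24.
The weights sum to 11/24.
So P(the cheque in envelope 2 | the presenter opened envelope 1) = (1/4) / (11/24) = 6/11.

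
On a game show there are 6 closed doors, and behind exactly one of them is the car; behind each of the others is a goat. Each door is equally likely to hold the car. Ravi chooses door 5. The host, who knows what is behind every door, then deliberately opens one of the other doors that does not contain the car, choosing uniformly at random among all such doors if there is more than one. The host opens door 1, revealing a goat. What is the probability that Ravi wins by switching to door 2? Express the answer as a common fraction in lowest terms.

5/24

Apply Bayes' rule, conditioning on where the car actually is.
If it is behind door 1 (prior 1/6): the host opened door 1, so this case is ruled out; weight (1/6)·0 = 0.
If it is behind any of doors 2, 3, 4, and 6 (prior 1/6 each): the host has 4 equally likely choices, so probability 1/4; weight (1/6)·(1/4) = 1/24 each.
If it is behind door 5 (prior 1/6): the host has 5 equally likely choices, so probability 1/5; weight (1/6)·(1/5) = 1/30.
The weights sum to 1/5.
So P(the car behind door 2 | the host opened door 1) = (1/24) / (1/5) = 5/24.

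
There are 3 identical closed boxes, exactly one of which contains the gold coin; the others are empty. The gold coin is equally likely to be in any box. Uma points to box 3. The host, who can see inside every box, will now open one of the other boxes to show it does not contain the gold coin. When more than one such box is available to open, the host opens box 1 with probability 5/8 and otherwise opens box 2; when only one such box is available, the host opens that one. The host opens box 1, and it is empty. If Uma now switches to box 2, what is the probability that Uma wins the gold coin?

Apply Bayes' rule, conditioning on where the gold coin actually is.
If it is in box 1 (prior 1/3): the host opened box 1, so this case is ruled out; weight (1/3)·0 = 0.
If it is in box 2 (prior 1/3): only box 1 is available, probability 1; weight (1/3)·1 = 1/3.
If it is in box 3 (prior 1/3): box 1 is available, opened with probability 5/8; weight (1/3)·(5/8) = 5/24.
The weights sum to 13/24.
So P(the gold coin in box 2 | the host opened box 1) = (1/3) / (13/24) = 8/13.

8/13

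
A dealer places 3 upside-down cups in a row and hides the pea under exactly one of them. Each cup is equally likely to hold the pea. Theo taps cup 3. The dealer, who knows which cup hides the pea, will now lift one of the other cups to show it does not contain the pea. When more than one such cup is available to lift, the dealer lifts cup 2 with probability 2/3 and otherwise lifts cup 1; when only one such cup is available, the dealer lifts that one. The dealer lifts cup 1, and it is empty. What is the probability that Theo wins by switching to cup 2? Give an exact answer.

3/4

Consider each possible location of the pea in turn.
If it is under cup 1 (prior 1/3): the dealer opened cup 1, so this case is ruled out; weight (1/3)·0 = 0.
If it is under cup 2 (prior 1/3): only cup 1 is available, probability 1; weight (1/3)·1 = 1/3.
If it is under cup 3 (prior 1/3): cup 2 is available but not opened, probability 1/3; weight (1/3)·(1/3) = 1/9.
The weights sum to 4/9.
So P(the pea under cup 2 | the dealer opened cup 1) = (1/3) / (4/9) = 3/4.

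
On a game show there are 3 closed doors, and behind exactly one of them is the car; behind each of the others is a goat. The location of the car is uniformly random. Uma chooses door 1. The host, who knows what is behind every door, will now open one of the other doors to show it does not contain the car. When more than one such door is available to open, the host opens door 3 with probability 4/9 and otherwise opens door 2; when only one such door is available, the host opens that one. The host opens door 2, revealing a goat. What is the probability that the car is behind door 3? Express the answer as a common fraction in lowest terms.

9/14

Apply Bayes' rule, conditioning on where the car actually is.
If it is behind door 1 (prior 1/3): door 3 is available but not opened, probability 5/9; weight (1/3)·(5/9) = 5/27.
If it is behind door 2 (prior 1/3): the host opened door 2, so this case is ruled out; weight (1/3)·0 = 0.
If it is behind door 3 (prior 1/3): only door 2 is available, probability 1; weight (1/3)·1 = 1/3.
The weights sum to 14/27.
So P(the car behind door 3 | the host opened door 2) = (1/3) / (14/27) = 9/14.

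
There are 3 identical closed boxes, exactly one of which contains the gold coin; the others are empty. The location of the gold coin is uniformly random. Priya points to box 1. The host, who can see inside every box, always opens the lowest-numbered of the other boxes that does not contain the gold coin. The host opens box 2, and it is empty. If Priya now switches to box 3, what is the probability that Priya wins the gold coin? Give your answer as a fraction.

Apply Bayes' rule, conditioning on where the gold coin actually is.
If it is in either of boxes 1 and 3 (prior 1/3 each): box 2 is the lowest-numbered option available, probability 1; weight (1/3)·1 = 1/3 each.
If it is in box 2 (prior 1/3): the host opened box 2, so this case is ruled out; weight (1/3)·0 = 0.
The weights sum to 2/3.
So P(the gold coin in box 3 | the host opened box 2) = (1/3) / (2/3) = 1/2.

1/2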